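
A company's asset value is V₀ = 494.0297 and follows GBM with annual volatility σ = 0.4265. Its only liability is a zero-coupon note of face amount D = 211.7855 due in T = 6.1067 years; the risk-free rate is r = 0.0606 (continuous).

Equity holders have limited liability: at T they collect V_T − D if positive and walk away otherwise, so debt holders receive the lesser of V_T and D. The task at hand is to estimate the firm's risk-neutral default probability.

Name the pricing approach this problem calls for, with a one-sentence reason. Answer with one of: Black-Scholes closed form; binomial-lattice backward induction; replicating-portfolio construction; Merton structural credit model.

framework: Merton structural credit model

Key observation: a levered firm with one bullet debt due at 6.1067 years is the canonical structural-credit setup: equity is a call on the firm's assets struck at the face value.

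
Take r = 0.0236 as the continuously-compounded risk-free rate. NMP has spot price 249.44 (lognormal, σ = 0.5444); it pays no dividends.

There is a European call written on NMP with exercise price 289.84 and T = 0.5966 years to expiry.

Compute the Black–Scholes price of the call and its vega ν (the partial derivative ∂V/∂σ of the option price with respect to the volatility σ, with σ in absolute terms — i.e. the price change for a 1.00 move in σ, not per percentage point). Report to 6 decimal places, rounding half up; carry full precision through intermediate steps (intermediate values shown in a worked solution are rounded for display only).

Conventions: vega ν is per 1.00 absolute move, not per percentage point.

price = 28.664114
ν = 76.371703

σ√T = 0.5444·√0.5966 = 0.420494
d₁ = (ln(S/K) + (r+σ²/2)T) / (σ√T) = (ln(249.44/289.84) + (0.0236+0.5444²/2)·0.5966) / 0.420494 = (-0.150111 + 0.102487) / 0.420494 = -0.113256
d₂ = d₁ − σ√T = -0.113256 − 0.420494 = -0.533750
e^{−rT} = 0.986019
N(d₁) = 0.454914,  N(d₂) = 0.296757
Call price V = S·N(d₁) − K·e^{−rT}·N(d₂) = 113.473735 − 84.809621 = 28.664114
φ(d₁) = (1/√(2π))·e^{−d₁²/2} = 0.396392
ν = S·φ(d₁)·√T = 76.371703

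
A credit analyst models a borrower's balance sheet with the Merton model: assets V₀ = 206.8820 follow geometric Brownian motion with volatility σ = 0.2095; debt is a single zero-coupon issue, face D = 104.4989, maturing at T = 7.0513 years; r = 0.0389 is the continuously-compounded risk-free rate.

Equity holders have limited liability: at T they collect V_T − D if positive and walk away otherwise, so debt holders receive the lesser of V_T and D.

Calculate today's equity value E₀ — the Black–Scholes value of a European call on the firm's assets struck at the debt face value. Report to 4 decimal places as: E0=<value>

E0=128.6557

Apply the equity-as-call identities (strike 104.4989, horizon 7.0513 years):
d₁ = [ln(V₀/D) + (r + σ²/2)T] / (σ√T)
   = [ln(206.8820/104.4989) + (0.0389 + 0.5·0.2095²)·7.0513] / (0.2095·√7.0513)
   = [0.682972 + 0.429037] / 0.556312 = 1.998894
d₂ = d₁ − σ√T = 1.998894 − 0.556312 = 1.442582
N(d₁) = 0.977190,  N(d₂) = 0.925431,  e^(−rT) = 0.760107
E₀ = V₀·N(d₁) − D·e^(−rT)·N(d₂)
   = 206.8820·0.977190 − 104.4989·0.760107·0.925431 = 128.655712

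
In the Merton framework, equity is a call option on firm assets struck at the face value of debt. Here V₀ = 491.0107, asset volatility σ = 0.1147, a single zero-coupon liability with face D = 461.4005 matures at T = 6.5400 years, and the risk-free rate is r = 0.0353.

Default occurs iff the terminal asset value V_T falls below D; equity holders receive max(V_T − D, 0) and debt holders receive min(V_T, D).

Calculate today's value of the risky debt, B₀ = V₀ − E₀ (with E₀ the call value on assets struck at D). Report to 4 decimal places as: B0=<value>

B0=355.9709

Equity is a call on the firm's assets struck at D = 461.4005:
d₁ = [ln(V₀/D) + (r + σ²/2)T] / (σ√T)
   = [ln(491.0107/461.4005) + (0.0353 + 0.5·0.1147²)·6.5400] / (0.1147·√6.5400)
   = [0.062199 + 0.273882] / 0.293327 = 1.145758
d₂ = d₁ − σ√T = 1.145758 − 0.293327 = 0.852431
N(d₁) = 0.874052,  N(d₂) = 0.803012,  e^(−rT) = 0.793849
E₀ = V₀·N(d₁) − D·e^(−rT)·N(d₂)
   = 491.0107·0.874052 − 461.4005·0.793849·0.803012 = 135.039770
B₀ = V₀ − E₀ = 491.0107 − 135.039770 = 355.970930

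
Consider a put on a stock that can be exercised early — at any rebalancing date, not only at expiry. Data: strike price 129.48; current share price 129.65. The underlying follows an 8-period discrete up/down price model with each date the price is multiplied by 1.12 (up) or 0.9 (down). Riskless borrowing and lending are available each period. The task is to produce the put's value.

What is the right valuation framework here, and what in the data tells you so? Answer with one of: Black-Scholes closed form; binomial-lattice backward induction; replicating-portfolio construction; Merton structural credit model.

Key observation: with exercise allowed before expiry on a discrete up/down model (8 steps from spot 129.65), the strike-129.48 put's value must be rolled back through the tree testing early exercise at each node.

framework: binomial-lattice backward induction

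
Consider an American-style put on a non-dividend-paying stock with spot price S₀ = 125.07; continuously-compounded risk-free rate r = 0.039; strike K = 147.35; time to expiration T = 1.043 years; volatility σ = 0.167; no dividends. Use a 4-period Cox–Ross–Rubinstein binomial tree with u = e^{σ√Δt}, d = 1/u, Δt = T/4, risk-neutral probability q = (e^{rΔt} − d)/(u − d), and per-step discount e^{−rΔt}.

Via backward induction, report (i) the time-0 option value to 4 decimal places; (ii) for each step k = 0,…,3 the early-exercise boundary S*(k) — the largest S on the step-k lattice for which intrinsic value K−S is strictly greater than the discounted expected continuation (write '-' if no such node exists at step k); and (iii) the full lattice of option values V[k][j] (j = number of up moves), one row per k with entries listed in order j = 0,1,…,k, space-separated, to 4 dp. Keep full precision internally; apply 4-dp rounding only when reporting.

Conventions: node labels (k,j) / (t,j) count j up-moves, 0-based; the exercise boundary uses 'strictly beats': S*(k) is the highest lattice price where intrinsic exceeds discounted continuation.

Δt=0.26075  u=1.08902  d=0.91826  q=0.53855  discount=0.98988
step 4 (expiry): payoffs max(K−S,0) = 58.4272 41.8911 22.2800 0.0000 0.0000
step 3: (k=3,j=0): S=96.8385, K−S=50.5115, hold=49.0207 ⇒ V=50.5115 exercise | (k=3,j=1): S=114.8466, K−S=32.5034, hold=31.0126 ⇒ V=32.5034 exercise | (k=3,j=2): S=136.2035, K−S=11.1465, hold=10.1771 ⇒ V=11.1465 exercise | (k=3,j=3): S=161.5319, K−S=0.0000, hold=0.0000 ⇒ V=0.0000 continue  boundary S*=136.2035
step 2: (k=2,j=0): S=105.4589, K−S=41.8911, hold=40.4003 ⇒ V=41.8911 exercise | (k=2,j=1): S=125.0700, K−S=22.2800, hold=20.7892 ⇒ V=22.2800 exercise | (k=2,j=2): S=148.3280, K−S=0.0000, hold=5.0915 ⇒ V=5.0915 continue  boundary S*=125.0700
step 1: (k=1,j=0): S=114.8466, K−S=32.5034, hold=31.0126 ⇒ V=32.5034 exercise | (k=1,j=1): S=136.2035, K−S=11.1465, hold=12.8914 ⇒ V=12.8914 continue  boundary S*=114.8466
step 0: (k=0,j=0): S=125.0700, K−S=22.2800, hold=21.7193 ⇒ V=22.2800 exercise  boundary S*=125.0700

price = 22.2800
boundary = 125.0700 114.8466 125.0700 136.2035
tree:
22.2800
32.5034 12.8914
41.8911 22.2800 5.0915
50.5115 32.5034 11.1465 0.0000
58.4272 41.8911 22.2800 0.0000 0.0000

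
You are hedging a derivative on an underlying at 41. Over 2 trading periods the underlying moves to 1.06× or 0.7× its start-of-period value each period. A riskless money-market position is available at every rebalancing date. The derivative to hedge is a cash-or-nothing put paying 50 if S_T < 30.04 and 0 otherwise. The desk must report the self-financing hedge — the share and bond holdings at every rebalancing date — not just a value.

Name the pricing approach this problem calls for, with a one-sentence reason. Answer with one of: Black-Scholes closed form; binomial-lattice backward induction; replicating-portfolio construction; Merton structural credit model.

Key observation: a price alone would not answer the question — the per-node share/bond construction on the spot-41, 1.06/0.7 tree is required, and only the replicating-portfolio method yields it.

framework: replicating-portfolio construction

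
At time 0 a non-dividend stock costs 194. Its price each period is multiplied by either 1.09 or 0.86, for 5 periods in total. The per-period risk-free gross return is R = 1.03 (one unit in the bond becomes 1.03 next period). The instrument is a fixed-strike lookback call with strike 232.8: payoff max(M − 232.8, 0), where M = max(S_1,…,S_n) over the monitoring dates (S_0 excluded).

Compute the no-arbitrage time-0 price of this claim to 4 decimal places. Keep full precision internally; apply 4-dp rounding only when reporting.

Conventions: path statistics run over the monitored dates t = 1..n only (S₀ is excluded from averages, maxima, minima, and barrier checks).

Set p* = 0.7391 (from d < R < u); the path-dependent value is the discounted p*-expectation over all price paths.
Enumerate all 2^5 = 32 price paths (U = up ×1.09, D = down ×0.86); each path with k up-moves has probability p*^k·(1−p*)^(5−k).
DDDDD: M=166.8400, payoff=0.0000, prob=0.001208
UDDDD: M=211.4600, payoff=0.0000, prob=0.003423
DUDDD: M=181.8556, payoff=0.0000, prob=0.003423
UUDDD: M=230.4914, payoff=0.0000, prob=0.009699
DDUDD: M=166.8400, payoff=0.0000, prob=0.003423
UDUDD: M=211.4600, payoff=0.0000, prob=0.009699
DUUDD: M=198.2226, payoff=0.0000, prob=0.009699
UUUDD: M=251.2356, payoff=18.4356, prob=0.027480
DDDUD: M=166.8400, payoff=0.0000, prob=0.003423
UDDUD: M=211.4600, payoff=0.0000, prob=0.009699
DUDUD: M=181.8556, payoff=0.0000, prob=0.009699
UUDUD: M=230.4914, payoff=0.0000, prob=0.027480
DDUUD: M=170.4714, payoff=0.0000, prob=0.009699
UDUUD: M=216.0626, payoff=0.0000, prob=0.027480
DUUUD: M=216.0626, payoff=0.0000, prob=0.027480
UUUUD: M=273.8468, payoff=41.0468, prob=0.077859
DDDDU: M=166.8400, payoff=0.0000, prob=0.003423
UDDDU: M=211.4600, payoff=0.0000, prob=0.009699
DUDDU: M=181.8556, payoff=0.0000, prob=0.009699
UUDDU: M=230.4914, payoff=0.0000, prob=0.027480
DDUDU: M=166.8400, payoff=0.0000, prob=0.009699
UDUDU: M=211.4600, payoff=0.0000, prob=0.027480
DUUDU: M=198.2226, payoff=0.0000, prob=0.027480
UUUDU: M=251.2356, payoff=18.4356, prob=0.077859
DDDUU: M=166.8400, payoff=0.0000, prob=0.009699
UDDUU: M=211.4600, payoff=0.0000, prob=0.027480
DUDUU: M=185.8139, payoff=0.0000, prob=0.027480
UUDUU: M=235.5083, payoff=2.7083, prob=0.077859
DDUUU: M=185.8139, payoff=0.0000, prob=0.027480
UDUUU: M=235.5083, payoff=2.7083, prob=0.077859
DUUUU: M=235.5083, payoff=2.7083, prob=0.077859
UUUUU: M=298.4930, payoff=65.6930, prob=0.220600
Price = Σ prob·payoff / R^5 = 20.262310 / 1.159274 = 17.4784

price = 17.4784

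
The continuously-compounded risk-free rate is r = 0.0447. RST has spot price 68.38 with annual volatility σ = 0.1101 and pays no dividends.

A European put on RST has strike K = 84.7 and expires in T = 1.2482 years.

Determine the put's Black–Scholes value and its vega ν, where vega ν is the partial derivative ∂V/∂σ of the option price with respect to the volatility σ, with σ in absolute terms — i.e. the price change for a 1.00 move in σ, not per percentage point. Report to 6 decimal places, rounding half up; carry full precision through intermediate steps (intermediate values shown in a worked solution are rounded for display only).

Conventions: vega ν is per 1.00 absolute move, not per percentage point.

price = 12.149637
ν = 14.393278

σ√T = 0.1101·√1.2482 = 0.123007
d₁ = (ln(S/K) + (r+σ²/2)T) / (σ√T) = (ln(68.38/84.7) + (0.0447+0.1101²/2)·1.2482) / 0.123007 = (-0.214035 + 0.063360) / 0.123007 = -1.224934
d₂ = d₁ − σ√T = -1.224934 − 0.123007 = -1.347941
e^{−rT} = 0.945733
N(−d₁) = 0.889700,  N(−d₂) = 0.911161
Put price V = K·e^{−rT}·N(−d₂) − S·N(−d₁) = 72.987322 − 60.837685 = 12.149637
φ(d₁) = (1/√(2π))·e^{−d₁²/2} = 0.188403
ν = S·φ(d₁)·√T = 14.393278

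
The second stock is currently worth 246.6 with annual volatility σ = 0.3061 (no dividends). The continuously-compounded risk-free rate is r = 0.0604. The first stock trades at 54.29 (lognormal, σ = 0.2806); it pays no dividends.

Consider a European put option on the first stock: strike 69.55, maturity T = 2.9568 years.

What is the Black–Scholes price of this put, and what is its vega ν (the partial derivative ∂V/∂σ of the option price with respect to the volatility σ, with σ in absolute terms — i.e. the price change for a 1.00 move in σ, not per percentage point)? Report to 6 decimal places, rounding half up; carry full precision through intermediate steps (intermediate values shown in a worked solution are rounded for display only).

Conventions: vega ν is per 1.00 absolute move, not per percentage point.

price = 12.770228
ν = 37.064239

σ√T = 0.2806·√2.9568 = 0.482501
d₁ = (ln(S/K) + (r+σ²/2)T) / (σ√T) = (ln(54.29/69.55) + (0.0604+0.2806²/2)·2.9568) / 0.482501 = (-0.247706 + 0.294995) / 0.482501 = 0.098007
d₂ = d₁ − σ√T = 0.098007 − 0.482501 = -0.384494
e^{−rT} = 0.836448
N(−d₁) = 0.460963,  N(−d₂) = 0.649694
Put price V = K·e^{−rT}·N(−d₂) − S·N(−d₁) = 37.795922 − 25.025694 = 12.770228
φ(d₁) = (1/√(2π))·e^{−d₁²/2} = 0.397031
ν = S·φ(d₁)·√T = 37.064239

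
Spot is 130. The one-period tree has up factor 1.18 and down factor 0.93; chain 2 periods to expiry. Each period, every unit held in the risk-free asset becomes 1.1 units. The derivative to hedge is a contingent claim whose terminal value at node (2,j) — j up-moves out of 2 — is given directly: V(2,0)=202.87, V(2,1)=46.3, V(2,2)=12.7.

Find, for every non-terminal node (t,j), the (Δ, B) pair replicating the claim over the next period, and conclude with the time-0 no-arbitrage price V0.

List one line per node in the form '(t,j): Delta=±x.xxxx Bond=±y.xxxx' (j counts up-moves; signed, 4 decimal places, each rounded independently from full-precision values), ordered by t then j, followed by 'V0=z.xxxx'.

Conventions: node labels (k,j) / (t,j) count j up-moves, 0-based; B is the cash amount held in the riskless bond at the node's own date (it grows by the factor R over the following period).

Since d<R<u, set p* = (R−d)/(u−d) = 0.6800; price each node as the discounted p*-expectation of its children.
Payoffs at expiry: V(2,0)=202.8700, V(2,1)=46.3000, V(2,2)=12.7000
  t=1,j=0: stock 120.9000 → up 142.6620 (V=46.3000), down 112.4370 (V=202.8700). Price 87.6385; hedge Δ=-5.1801, bond B=713.9185.
  t=1,j=1: stock 153.4000 → up 181.0120 (V=12.7000), down 142.6620 (V=46.3000). Price 21.3200; hedge Δ=-0.8761, bond B=155.7200.
  t=0,j=0: stock 130.0000 → up 153.4000 (V=21.3200), down 120.9000 (V=87.6385). Price 38.6745; hedge Δ=-2.0406, bond B=303.9487.
Verification: the root portfolio costs Δ(0,0)·S0 + B(0,0) = 38.6745, matching V0.

(0,0): Delta=-2.0406 Bond=303.9487
(1,0): Delta=-5.1801 Bond=713.9185
(1,1): Delta=-0.8761 Bond=155.7200
V0=38.6745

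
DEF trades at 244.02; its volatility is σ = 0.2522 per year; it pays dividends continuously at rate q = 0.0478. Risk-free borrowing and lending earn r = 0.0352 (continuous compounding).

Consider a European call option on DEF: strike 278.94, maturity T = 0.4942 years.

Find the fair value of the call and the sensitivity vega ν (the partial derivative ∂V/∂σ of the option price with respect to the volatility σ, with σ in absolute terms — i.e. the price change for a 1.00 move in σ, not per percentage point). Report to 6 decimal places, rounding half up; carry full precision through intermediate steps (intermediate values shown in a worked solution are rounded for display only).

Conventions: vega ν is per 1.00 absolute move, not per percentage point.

σ√T = 0.2522·√0.4942 = 0.177295
d₁ = (ln(S/K) + (r−q+σ²/2)T) / (σ√T) = (ln(244.02/278.94) + (0.0352−0.0478+0.2522²/2)·0.4942) / 0.177295 = (-0.133747 + 0.009490) / 0.177295 = -0.700847
d₂ = d₁ − σ√T = -0.700847 − 0.177295 = -0.878142
e^{−rT} = 0.982755
e^{−qT} = 0.976654
N(d₁) = 0.241699,  N(d₂) = 0.189933
Call price V = S·e^{−qT}·N(d₁) − K·e^{−rT}·N(d₂) = 57.602513 − 52.066334 = 5.536179
φ(d₁) = (1/√(2π))·e^{−d₁²/2} = 0.312069
ν = S·e^{−qT}·φ(d₁)·√T = 52.283878

price = 5.536179
ν = 52.283878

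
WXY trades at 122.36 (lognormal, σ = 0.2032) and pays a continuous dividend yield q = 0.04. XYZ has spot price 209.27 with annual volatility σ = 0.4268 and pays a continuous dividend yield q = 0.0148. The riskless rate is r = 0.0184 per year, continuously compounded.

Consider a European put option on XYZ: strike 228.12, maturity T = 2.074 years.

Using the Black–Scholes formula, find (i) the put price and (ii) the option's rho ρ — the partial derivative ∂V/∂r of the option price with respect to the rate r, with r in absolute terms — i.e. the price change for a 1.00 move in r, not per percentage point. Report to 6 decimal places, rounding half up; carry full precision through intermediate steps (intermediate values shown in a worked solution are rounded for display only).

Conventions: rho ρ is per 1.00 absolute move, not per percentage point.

σ√T = 0.4268·√2.074 = 0.614651
d₁ = (ln(S/K) + (r−q+σ²/2)T) / (σ√T) = (ln(209.27/228.12) + (0.0184−0.0148+0.4268²/2)·2.074) / 0.614651 = (-0.086247 + 0.196364) / 0.614651 = 0.179155
d₂ = d₁ − σ√T = 0.179155 − 0.614651 = -0.435496
e^{−rT} = 0.962557
e^{−qT} = 0.969771
N(−d₁) = 0.428908,  N(−d₂) = 0.668399
Put price V = K·e^{−rT}·N(−d₂) − S·e^{−qT}·N(−d₁) = 146.766067 − 87.044289 = 59.721778
ρ = −K·T·e^{−rT}·N(−d₂) = -304.392823

price = 59.721778
ρ = -304.392823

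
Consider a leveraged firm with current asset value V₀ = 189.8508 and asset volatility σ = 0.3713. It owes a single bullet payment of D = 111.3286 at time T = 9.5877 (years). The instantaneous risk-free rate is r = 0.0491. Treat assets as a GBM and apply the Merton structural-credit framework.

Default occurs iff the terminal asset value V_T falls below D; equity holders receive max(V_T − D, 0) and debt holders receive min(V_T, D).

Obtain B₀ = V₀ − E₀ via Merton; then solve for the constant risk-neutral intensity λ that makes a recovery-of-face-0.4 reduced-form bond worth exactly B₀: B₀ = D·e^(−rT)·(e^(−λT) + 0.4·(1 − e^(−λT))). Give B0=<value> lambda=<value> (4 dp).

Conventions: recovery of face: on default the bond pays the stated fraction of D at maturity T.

B0=56.9298 lambda=0.0375

Equity is a call on the firm's assets struck at D = 111.3286:
d₁ = [ln(V₀/D) + (r + σ²/2)T] / (σ√T)
   = [ln(189.8508/111.3286) + (0.0491 + 0.5·0.3713²)·9.5877] / (0.3713·√9.5877)
   = [0.533752 + 1.131654] / 1.149694 = 1.448565
d₂ = d₁ − σ√T = 1.448565 − 1.149694 = 0.298871
N(d₁) = 0.926270,  N(d₂) = 0.617481,  e^(−rT) = 0.624530
E₀ = V₀·N(d₁) − D·e^(−rT)·N(d₂)
   = 189.8508·0.926270 − 111.3286·0.624530·0.617481 = 132.920952
B₀ = V₀ − E₀ = 189.8508 − 132.920952 = 56.929848
e^(−λT) = (B₀·e^(rT)/D − 0.4)/(1 − 0.4) = (56.9298·1.601204/111.3286 − 0.4)/0.6 = 0.69800578
λ = −ln(0.69800578)/9.5877 = 0.037499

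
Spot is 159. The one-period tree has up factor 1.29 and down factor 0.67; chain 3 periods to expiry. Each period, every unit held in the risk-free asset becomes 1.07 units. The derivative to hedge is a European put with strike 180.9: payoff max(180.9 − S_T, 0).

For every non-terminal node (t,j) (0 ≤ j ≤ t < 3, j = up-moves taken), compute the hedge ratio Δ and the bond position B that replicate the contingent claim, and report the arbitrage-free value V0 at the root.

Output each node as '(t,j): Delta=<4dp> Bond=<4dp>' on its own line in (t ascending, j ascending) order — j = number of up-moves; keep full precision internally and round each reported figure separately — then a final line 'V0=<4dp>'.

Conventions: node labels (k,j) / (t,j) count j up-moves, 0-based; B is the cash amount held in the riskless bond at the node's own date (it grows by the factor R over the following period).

(0,0): Delta=-0.4084 Bond=88.7654
(1,0): Delta=-1.0000 Bond=158.0051
(1,1): Delta=-0.2394 Bond=60.3146
(2,0): Delta=-1.0000 Bond=169.0654
(2,1): Delta=-1.0000 Bond=169.0654
(2,2): Delta=-0.0221 Bond=7.0459
V0=23.8342

Arbitrage-free pricing uses the up-move probability p* = (R−d)/(u−d) = 0.6452, discounting each step at R = 1.07.
Payoffs at expiry: V(3,0)=133.0787, V(3,1)=88.8261, V(3,2)=3.6234, V(3,3)=0.0000
(2,0): S=71.3751. Δ = (V_up−V_dn)/(S_up−S_dn) = (88.8261−133.0787)/(92.0739−47.8213) = -1.0000. V = [p*·88.8261 + (1−p*)·133.0787]/1.07 = 97.6903. B = V − Δ·S = 169.0654.
(2,1): S=137.4237. Δ = (V_up−V_dn)/(S_up−S_dn) = (3.6234−88.8261)/(177.2766−92.0739) = -1.0000. V = [p*·3.6234 + (1−p*)·88.8261]/1.07 = 31.6417. B = V − Δ·S = 169.0654.
(2,2): S=264.5919. Δ = (V_up−V_dn)/(S_up−S_dn) = (0.0000−3.6234)/(341.3236−177.2766) = -0.0221. V = [p*·0.0000 + (1−p*)·3.6234]/1.07 = 1.2016. B = V − Δ·S = 7.0459.
(1,0): S=106.5300. Δ = (V_up−V_dn)/(S_up−S_dn) = (31.6417−97.6903)/(137.4237−71.3751) = -1.0000. V = [p*·31.6417 + (1−p*)·97.6903]/1.07 = 51.4751. B = V − Δ·S = 158.0051.
(1,1): S=205.1100. Δ = (V_up−V_dn)/(S_up−S_dn) = (1.2016−31.6417)/(264.5919−137.4237) = -0.2394. V = [p*·1.2016 + (1−p*)·31.6417]/1.07 = 11.2177. B = V − Δ·S = 60.3146.
(0,0): S=159.0000. Δ = (V_up−V_dn)/(S_up−S_dn) = (11.2177−51.4751)/(205.1100−106.5300) = -0.4084. V = [p*·11.2177 + (1−p*)·51.4751]/1.07 = 23.8342. B = V − Δ·S = 88.7654.
Verification: the root portfolio costs Δ(0,0)·S0 + B(0,0) = 23.8342, matching V0.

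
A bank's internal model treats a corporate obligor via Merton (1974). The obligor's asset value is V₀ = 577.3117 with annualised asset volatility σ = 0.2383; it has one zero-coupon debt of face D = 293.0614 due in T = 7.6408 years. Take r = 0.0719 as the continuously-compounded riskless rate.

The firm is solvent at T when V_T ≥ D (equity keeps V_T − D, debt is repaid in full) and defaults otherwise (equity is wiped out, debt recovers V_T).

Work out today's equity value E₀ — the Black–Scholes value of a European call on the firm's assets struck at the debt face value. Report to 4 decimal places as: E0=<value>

E0=410.5236

Equity is a call on the firm's assets struck at D = 293.0614:
d₁ = [ln(V₀/D) + (r + σ²/2)T] / (σ√T)
   = [ln(577.3117/293.0614) + (0.0719 + 0.5·0.2383²)·7.6408] / (0.2383·√7.6408)
   = [0.678000 + 0.766322] / 0.658709 = 2.192657
d₂ = d₁ − σ√T = 2.192657 − 0.658709 = 1.533948
N(d₁) = 0.985834,  N(d₂) = 0.937479,  e^(−rT) = 0.577311
E₀ = V₀·N(d₁) − D·e^(−rT)·N(d₂)
   = 577.3117·0.985834 − 293.0614·0.577311·0.937479 = 410.523611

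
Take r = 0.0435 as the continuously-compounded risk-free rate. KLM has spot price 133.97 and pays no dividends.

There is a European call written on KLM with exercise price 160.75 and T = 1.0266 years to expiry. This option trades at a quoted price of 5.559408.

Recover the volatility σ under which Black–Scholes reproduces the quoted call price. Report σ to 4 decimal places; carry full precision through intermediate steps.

At σ = 0.2269 the Black–Scholes value reproduces the quote:
σ√T = 0.2269·√1.0266 = 0.229898
d₁ = (ln(S/K) + (r+σ²/2)T) / (σ√T) = (ln(133.97/160.75) + (0.0435+0.2269²/2)·1.0266) / 0.229898 = (-0.182234 + 0.071084) / 0.229898 = -0.483479
d₂ = d₁ − σ√T = -0.483479 − 0.229898 = -0.713377
e^{−rT} = 0.956325
N(d₁) = 0.314378,  N(d₂) = 0.237806
V = S·N(d₁) − K·e^{−rT}·N(d₂) = 42.117200 − 36.557791 = 5.559408 (equal to the quote); since ∂V/∂σ > 0 for all σ, the implied volatility is unique

sigma = 0.2269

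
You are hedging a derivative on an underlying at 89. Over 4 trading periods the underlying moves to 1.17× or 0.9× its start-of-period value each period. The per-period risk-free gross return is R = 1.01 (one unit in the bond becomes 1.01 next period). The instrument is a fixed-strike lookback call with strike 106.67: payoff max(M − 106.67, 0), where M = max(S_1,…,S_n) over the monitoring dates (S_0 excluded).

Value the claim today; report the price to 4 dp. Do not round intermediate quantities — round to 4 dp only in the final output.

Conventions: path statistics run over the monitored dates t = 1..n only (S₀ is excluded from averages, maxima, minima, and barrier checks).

Under the martingale measure an up-move has probability p* = 0.4074; value the claim as the probability-weighted average of per-path payoffs, discounted 4 periods at R = 1.01.
Enumerate all 2^4 = 16 price paths (U = up ×1.17, D = down ×0.9); each path with k up-moves has probability p*^k·(1−p*)^(4−k).
DDDD: M=80.1000, payoff=0.0000, prob=0.123318
UDDD: M=104.1300, payoff=0.0000, prob=0.084781
DUDD: M=93.7170, payoff=0.0000, prob=0.084781
UUDD: M=121.8321, payoff=15.1621, prob=0.058287
DDUD: M=84.3453, payoff=0.0000, prob=0.084781
UDUD: M=109.6489, payoff=2.9789, prob=0.058287
DUUD: M=109.6489, payoff=2.9789, prob=0.058287
UUUD: M=142.5436, payoff=35.8736, prob=0.040072
DDDU: M=80.1000, payoff=0.0000, prob=0.084781
UDDU: M=104.1300, payoff=0.0000, prob=0.058287
DUDU: M=98.6840, payoff=0.0000, prob=0.058287
UUDU: M=128.2892, payoff=21.6192, prob=0.040072
DDUU: M=98.6840, payoff=0.0000, prob=0.058287
UDUU: M=128.2892, payoff=21.6192, prob=0.040072
DUUU: M=128.2892, payoff=21.6192, prob=0.040072
UUUU: M=166.7760, payoff=60.1060, prob=0.027550
Price = Σ prob·payoff / R^4 = 6.923424 / 1.040604 = 6.6533

price = 6.6533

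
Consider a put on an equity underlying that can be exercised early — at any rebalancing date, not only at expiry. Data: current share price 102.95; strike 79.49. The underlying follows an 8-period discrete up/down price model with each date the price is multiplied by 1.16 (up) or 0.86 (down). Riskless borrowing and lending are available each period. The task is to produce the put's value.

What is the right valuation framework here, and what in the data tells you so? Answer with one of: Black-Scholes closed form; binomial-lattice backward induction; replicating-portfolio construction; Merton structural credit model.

Key observation: early exercise of the strike-79.49 put must be checked at each of the 8 dates (spot 102.95), which forces a node-by-node comparison of intrinsic and continuation value backward from expiry.

framework: binomial-lattice backward induction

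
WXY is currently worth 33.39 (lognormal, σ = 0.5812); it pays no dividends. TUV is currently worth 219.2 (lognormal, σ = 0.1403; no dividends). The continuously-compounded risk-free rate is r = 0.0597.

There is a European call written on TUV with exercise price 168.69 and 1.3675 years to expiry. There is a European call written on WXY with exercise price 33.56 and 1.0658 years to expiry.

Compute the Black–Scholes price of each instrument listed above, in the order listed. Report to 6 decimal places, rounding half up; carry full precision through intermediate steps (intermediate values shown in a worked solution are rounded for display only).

[TUV call K=168.69]
σ√T = 0.1403·√1.3675 = 0.164067
d₁ = (ln(S/K) + (r+σ²/2)T) / (σ√T) = (ln(219.2/168.69) + (0.0597+0.1403²/2)·1.3675) / 0.164067 = (0.261922 + 0.095099) / 0.164067 = 2.176065
d₂ = d₁ − σ√T = 2.176065 − 0.164067 = 2.011998
e^{−rT} = 0.921604
N(d₁) = 0.985225,  N(d₂) = 0.977890
price = S·N(d₁) − K·e^{−rT}·N(d₂) = 215.961279 − 152.028015 = 63.933264
[WXY call K=33.56]
σ√T = 0.5812·√1.0658 = 0.600017
d₁ = (ln(S/K) + (r+σ²/2)T) / (σ√T) = (ln(33.39/33.56) + (0.0597+0.5812²/2)·1.0658) / 0.600017 = (-0.005078 + 0.243638) / 0.600017 = 0.397589
d₂ = d₁ − σ√T = 0.397589 − 0.600017 = -0.202428
e^{−rT} = 0.938354
N(d₁) = 0.654533,  N(d₂) = 0.419791
price = S·N(d₁) − K·e^{−rT}·N(d₂) = 21.854868 − 13.219703 = 8.635165

price(TUV call K=168.69) = 63.933264
price(WXY call K=33.56) = 8.635165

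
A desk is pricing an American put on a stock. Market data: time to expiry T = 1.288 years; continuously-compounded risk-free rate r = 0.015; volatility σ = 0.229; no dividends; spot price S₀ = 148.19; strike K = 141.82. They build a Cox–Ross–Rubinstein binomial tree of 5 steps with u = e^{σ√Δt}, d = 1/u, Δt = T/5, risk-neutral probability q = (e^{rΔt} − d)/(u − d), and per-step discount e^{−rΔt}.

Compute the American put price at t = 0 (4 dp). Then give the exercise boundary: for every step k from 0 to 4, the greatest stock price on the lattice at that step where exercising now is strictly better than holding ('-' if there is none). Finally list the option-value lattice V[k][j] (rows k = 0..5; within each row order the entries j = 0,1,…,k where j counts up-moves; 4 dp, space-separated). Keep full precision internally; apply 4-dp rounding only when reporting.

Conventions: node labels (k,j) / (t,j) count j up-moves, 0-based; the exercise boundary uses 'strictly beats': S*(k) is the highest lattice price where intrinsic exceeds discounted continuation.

price = 11.5380
boundary = - - - 104.5654 117.4533
tree:
11.5380
17.6972 5.1571
26.2479 8.8517 1.3153
37.2546 14.8896 2.5769 0.0000
48.7282 24.3667 5.0484 0.0000 0.0000
58.9429 37.2546 9.8905 0.0000 0.0000 0.0000

Δt=0.25760  u=1.12325  d=0.89027  q=0.48759  discount=0.99614
step 5 (expiry): payoffs max(K−S,0) = 58.9429 37.2546 9.8905 0.0000 0.0000 0.0000
step 4: (k=4,j=0): S=93.0918, K−S=48.7282, hold=48.1813 ⇒ V=48.7282 exercise | (k=4,j=1): S=117.4533, K−S=24.3667, hold=23.8198 ⇒ V=24.3667 exercise | (k=4,j=2): S=148.1900, K−S=0.0000, hold=5.0484 ⇒ V=5.0484 continue | (k=4,j=3): S=186.9703, K−S=0.0000, hold=0.0000 ⇒ V=0.0000 continue | (k=4,j=4): S=235.8992, K−S=0.0000, hold=0.0000 ⇒ V=0.0000 continue  boundary S*=117.4533
step 3: (k=3,j=0): S=104.5654, K−S=37.2546, hold=36.7076 ⇒ V=37.2546 exercise | (k=3,j=1): S=131.9295, K−S=9.8905, hold=14.8896 ⇒ V=14.8896 continue | (k=3,j=2): S=166.4546, K−S=0.0000, hold=2.5769 ⇒ V=2.5769 continue | (k=3,j=3): S=210.0147, K−S=0.0000, hold=0.0000 ⇒ V=0.0000 continue  boundary S*=104.5654
step 2: (k=2,j=0): S=117.4533, K−S=24.3667, hold=26.2479 ⇒ V=26.2479 continue | (k=2,j=1): S=148.1900, K−S=0.0000, hold=8.8517 ⇒ V=8.8517 continue | (k=2,j=2): S=186.9703, K−S=0.0000, hold=1.3153 ⇒ V=1.3153 continue  boundary S*=-
step 1: (k=1,j=0): S=131.9295, K−S=9.8905, hold=17.6972 ⇒ V=17.6972 continue | (k=1,j=1): S=166.4546, K−S=0.0000, hold=5.1571 ⇒ V=5.1571 continue  boundary S*=-
step 0: (k=0,j=0): S=148.1900, K−S=0.0000, hold=11.5380 ⇒ V=11.5380 continue  boundary S*=-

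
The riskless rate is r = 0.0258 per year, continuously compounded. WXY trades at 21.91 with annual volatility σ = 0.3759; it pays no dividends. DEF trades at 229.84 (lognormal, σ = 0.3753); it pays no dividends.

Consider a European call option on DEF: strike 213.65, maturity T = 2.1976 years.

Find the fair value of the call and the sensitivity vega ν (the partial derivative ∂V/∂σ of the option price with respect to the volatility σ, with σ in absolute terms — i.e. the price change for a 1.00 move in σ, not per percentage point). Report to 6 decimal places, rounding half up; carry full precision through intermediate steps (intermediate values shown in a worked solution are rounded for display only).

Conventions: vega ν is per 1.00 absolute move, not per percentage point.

price = 62.528192
ν = 119.268108

σ√T = 0.3753·√2.1976 = 0.556356
d₁ = (ln(S/K) + (r+σ²/2)T) / (σ√T) = (ln(229.84/213.65) + (0.0258+0.3753²/2)·2.1976) / 0.556356 = (0.073044 + 0.211464) / 0.556356 = 0.511378
d₂ = d₁ − σ√T = 0.511378 − 0.556356 = -0.044978
e^{−rT} = 0.944879
N(d₁) = 0.695457,  N(d₂) = 0.482062
Call price V = S·N(d₁) − K·e^{−rT}·N(d₂) = 159.843809 − 97.315617 = 62.528192
φ(d₁) = (1/√(2π))·e^{−d₁²/2} = 0.350045
ν = S·φ(d₁)·√T = 119.268108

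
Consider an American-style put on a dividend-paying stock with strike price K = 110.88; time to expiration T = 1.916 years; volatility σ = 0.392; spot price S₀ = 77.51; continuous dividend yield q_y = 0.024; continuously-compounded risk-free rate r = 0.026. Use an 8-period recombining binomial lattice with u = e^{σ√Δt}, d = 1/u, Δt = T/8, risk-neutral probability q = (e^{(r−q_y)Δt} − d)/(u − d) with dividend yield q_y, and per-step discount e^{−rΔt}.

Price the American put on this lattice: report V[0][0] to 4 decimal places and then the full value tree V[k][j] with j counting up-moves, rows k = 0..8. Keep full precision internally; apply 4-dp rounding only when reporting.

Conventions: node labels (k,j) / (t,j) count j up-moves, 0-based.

price = 39.2675
tree:
39.2675
48.4881 28.6937
58.0686 37.6075 18.3441
67.2874 47.6326 26.0411 9.3186
74.8970 58.0686 35.7090 14.7459 2.9049
81.1782 67.2874 46.9002 22.7107 5.3479 0.0000
86.3630 74.8970 58.0686 33.6430 9.8456 0.0000 0.0000
90.6427 81.1782 67.2874 46.9002 18.1259 0.0000 0.0000 0.0000
94.1753 86.3630 74.8970 58.0686 33.3700 0.0000 0.0000 0.0000 0.0000

Δt=0.23950  u=1.21148  d=0.82544  q=0.45343  discount=0.99379
step 8 (expiry): payoffs max(K−S,0) = 94.1753 86.3630 74.8970 58.0686 33.3700 0.0000 0.0000 0.0000 0.0000
k=7: (k=7,j=0): S=20.2373, K−S=90.6427, hold=90.0704 ⇒ V=90.6427 exercise | (k=7,j=1): S=29.7018, K−S=81.1782, hold=80.6601 ⇒ V=81.1782 exercise | (k=7,j=2): S=43.5926, K−S=67.2874, hold=66.8489 ⇒ V=67.2874 exercise | (k=7,j=3): S=63.9798, K−S=46.9002, hold=46.5786 ⇒ V=46.9002 exercise | (k=7,j=4): S=93.9015, K−S=16.9785, hold=18.1259 ⇒ V=18.1259 continue | (k=7,j=5): S=137.8170, K−S=0.0000, hold=0.0000 ⇒ V=0.0000 continue | (k=7,j=6): S=202.2706, K−S=0.0000, hold=0.0000 ⇒ V=0.0000 continue | (k=7,j=7): S=296.8675, K−S=0.0000, hold=0.0000 ⇒ V=0.0000 continue
k=6: (k=6,j=0): S=24.5170, K−S=86.3630, hold=85.8152 ⇒ V=86.3630 exercise | (k=6,j=1): S=35.9830, K−S=74.8970, hold=74.4149 ⇒ V=74.8970 exercise | (k=6,j=2): S=52.8114, K−S=58.0686, hold=57.6830 ⇒ V=58.0686 exercise | (k=6,j=3): S=77.5100, K−S=33.3700, hold=33.6430 ⇒ V=33.6430 continue | (k=6,j=4): S=113.7595, K−S=0.0000, hold=9.8456 ⇒ V=9.8456 continue | (k=6,j=5): S=166.9620, K−S=0.0000, hold=0.0000 ⇒ V=0.0000 continue | (k=6,j=6): S=245.0460, K−S=0.0000, hold=0.0000 ⇒ V=0.0000 continue
k=5: (k=5,j=0): S=29.7018, K−S=81.1782, hold=80.6601 ⇒ V=81.1782 exercise | (k=5,j=1): S=43.5926, K−S=67.2874, hold=66.8489 ⇒ V=67.2874 exercise | (k=5,j=2): S=63.9798, K−S=46.9002, hold=46.7016 ⇒ V=46.9002 exercise | (k=5,j=3): S=93.9015, K−S=16.9785, hold=22.7107 ⇒ V=22.7107 continue | (k=5,j=4): S=137.8170, K−S=0.0000, hold=5.3479 ⇒ V=5.3479 continue | (k=5,j=5): S=202.2706, K−S=0.0000, hold=0.0000 ⇒ V=0.0000 continue
k=4: (k=4,j=0): S=35.9830, K−S=74.8970, hold=74.4149 ⇒ V=74.8970 exercise | (k=4,j=1): S=52.8114, K−S=58.0686, hold=57.6830 ⇒ V=58.0686 exercise | (k=4,j=2): S=77.5100, K−S=33.3700, hold=35.7090 ⇒ V=35.7090 continue | (k=4,j=3): S=113.7595, K−S=0.0000, hold=14.7459 ⇒ V=14.7459 continue | (k=4,j=4): S=166.9620, K−S=0.0000, hold=2.9049 ⇒ V=2.9049 continue
k=3: (k=3,j=0): S=43.5926, K−S=67.2874, hold=66.8489 ⇒ V=67.2874 exercise | (k=3,j=1): S=63.9798, K−S=46.9002, hold=47.6326 ⇒ V=47.6326 continue | (k=3,j=2): S=93.9015, K−S=16.9785, hold=26.0411 ⇒ V=26.0411 continue | (k=3,j=3): S=137.8170, K−S=0.0000, hold=9.3186 ⇒ V=9.3186 continue
k=2: (k=2,j=0): S=52.8114, K−S=58.0686, hold=58.0130 ⇒ V=58.0686 exercise | (k=2,j=1): S=77.5100, K−S=33.3700, hold=37.6075 ⇒ V=37.6075 continue | (k=2,j=2): S=113.7595, K−S=0.0000, hold=18.3441 ⇒ V=18.3441 continue
k=1: (k=1,j=0): S=63.9798, K−S=46.9002, hold=48.4881 ⇒ V=48.4881 continue | (k=1,j=1): S=93.9015, K−S=16.9785, hold=28.6937 ⇒ V=28.6937 continue
k=0: (k=0,j=0): S=77.5100, K−S=33.3700, hold=39.2675 ⇒ V=39.2675 continue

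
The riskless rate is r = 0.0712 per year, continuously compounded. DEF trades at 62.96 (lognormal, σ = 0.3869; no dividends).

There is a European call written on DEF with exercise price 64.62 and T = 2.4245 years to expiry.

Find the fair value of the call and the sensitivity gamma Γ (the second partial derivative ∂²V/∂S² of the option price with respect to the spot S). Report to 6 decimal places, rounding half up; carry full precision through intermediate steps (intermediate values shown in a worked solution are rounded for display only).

σ√T = 0.3869·√2.4245 = 0.602434
d₁ = (ln(S/K) + (r+σ²/2)T) / (σ√T) = (ln(62.96/64.62) + (0.0712+0.3869²/2)·2.4245) / 0.602434 = (-0.026024 + 0.354088) / 0.602434 = 0.544563
d₂ = d₁ − σ√T = 0.544563 − 0.602434 = -0.057871
e^{−rT} = 0.841454
N(d₁) = 0.706973,  N(d₂) = 0.476926
Call price V = S·N(d₁) − K·e^{−rT}·N(d₂) = 44.511023 − 25.932702 = 18.578321
φ(d₁) = (1/√(2π))·e^{−d₁²/2} = 0.343966
Γ = φ(d₁) / (S·σ·√T) = 0.009069

price = 18.578321
Γ = 0.009069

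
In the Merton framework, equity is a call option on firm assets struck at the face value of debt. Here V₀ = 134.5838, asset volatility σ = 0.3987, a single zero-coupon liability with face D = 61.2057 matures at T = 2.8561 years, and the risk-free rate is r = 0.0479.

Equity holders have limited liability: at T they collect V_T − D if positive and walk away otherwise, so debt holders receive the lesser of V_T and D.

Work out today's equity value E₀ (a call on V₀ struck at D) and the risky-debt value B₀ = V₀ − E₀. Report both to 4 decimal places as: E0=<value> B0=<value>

E0=83.3416 B0=51.2422

With assets at 134.5838 and a single debt payment of 61.2057 at 2.8561 years:
d₁ = [ln(V₀/D) + (r + σ²/2)T] / (σ√T)
   = [ln(134.5838/61.2057) + (0.0479 + 0.5·0.3987²)·2.8561] / (0.3987·√2.8561)
   = [0.787947 + 0.363812] / 0.673803 = 1.709341
d₂ = d₁ − σ√T = 1.709341 − 0.673803 = 1.035538
N(d₁) = 0.956306,  N(d₂) = 0.849791,  e^(−rT) = 0.872138
E₀ = V₀·N(d₁) − D·e^(−rT)·N(d₂)
   = 134.5838·0.956306 − 61.2057·0.872138·0.849791 = 83.341595
B₀ = V₀ − E₀ = 134.5838 − 83.341595 = 51.242205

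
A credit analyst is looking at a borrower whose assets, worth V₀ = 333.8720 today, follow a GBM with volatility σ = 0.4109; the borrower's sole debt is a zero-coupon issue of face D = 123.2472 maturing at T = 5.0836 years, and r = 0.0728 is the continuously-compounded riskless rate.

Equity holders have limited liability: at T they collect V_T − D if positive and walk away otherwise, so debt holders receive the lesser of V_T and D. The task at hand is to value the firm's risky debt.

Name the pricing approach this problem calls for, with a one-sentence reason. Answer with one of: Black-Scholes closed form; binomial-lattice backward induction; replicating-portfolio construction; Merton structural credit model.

Key observation: with the firm-asset dynamics (V₀ = 333.8720) and a single zero-coupon liability of face 123.2472 given, debt value, spread, and default probability all derive from the option view of the balance sheet.

framework: Merton structural credit model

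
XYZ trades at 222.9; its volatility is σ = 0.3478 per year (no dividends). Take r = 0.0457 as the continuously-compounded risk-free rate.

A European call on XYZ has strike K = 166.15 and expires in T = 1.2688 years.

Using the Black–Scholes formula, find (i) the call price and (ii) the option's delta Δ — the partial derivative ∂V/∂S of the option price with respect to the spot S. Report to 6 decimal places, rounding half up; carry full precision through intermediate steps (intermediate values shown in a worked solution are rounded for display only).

price = 73.405945
Δ = 0.863003

σ√T = 0.3478·√1.2688 = 0.391765
d₁ = (ln(S/K) + (r+σ²/2)T) / (σ√T) = (ln(222.9/166.15) + (0.0457+0.3478²/2)·1.2688) / 0.391765 = (0.293832 + 0.134724) / 0.391765 = 1.093911
d₂ = d₁ − σ√T = 1.093911 − 0.391765 = 0.702145
e^{−rT} = 0.943665
N(d₁) = 0.863003,  N(d₂) = 0.758706
Call price V = S·N(d₁) − K·e^{−rT}·N(d₂) = 192.363359 − 118.957414 = 73.405945
Δ = N(d₁) = 0.863003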